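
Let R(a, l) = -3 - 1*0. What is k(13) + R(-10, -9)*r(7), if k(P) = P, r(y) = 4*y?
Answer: -71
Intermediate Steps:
R(a, l) = -3 (R(a, l) = -3 + 0 = -3)
k(13) + R(-10, -9)*r(7) = 13 - 12*7 = 13 - 3*28 = 13 - 84 = -71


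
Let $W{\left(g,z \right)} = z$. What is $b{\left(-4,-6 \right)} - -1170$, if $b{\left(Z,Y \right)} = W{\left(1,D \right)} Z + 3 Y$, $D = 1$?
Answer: $1148$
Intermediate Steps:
$b{\left(Z,Y \right)} = Z + 3 Y$ ($b{\left(Z,Y \right)} = 1 Z + 3 Y = Z + 3 Y$)
$b{\left(-4,-6 \right)} - -1170 = \left(-4 + 3 \left(-6\right)\right) - -1170 = \left(-4 - 18\right) + 1170 = -22 + 1170 = 1148$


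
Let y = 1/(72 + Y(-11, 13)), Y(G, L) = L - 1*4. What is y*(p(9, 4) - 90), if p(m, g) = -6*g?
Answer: -38/27 ≈ -1.4074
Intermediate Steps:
Y(G, L) = -4 + L (Y(G, L) = L - 4 = -4 + L)
y = 1/81 (y = 1/(72 + (-4 + 13)) = 1/(72 + 9) = 1/81 ≈ 0.012346)
y*(p(9, 4) - 90) = (-6*4 - 90)/81 = (-24 - 90)/81 = (1/81)*(-114) = -38/27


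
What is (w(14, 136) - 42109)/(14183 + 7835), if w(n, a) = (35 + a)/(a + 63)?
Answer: -4189760/2190791 ≈ -1.9124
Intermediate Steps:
w(n, a) = (35 + a)/(63 + a)
(w(14, 136) - 42109)/(14183 + 7835) = ((35 + 136)/(63 + 136) - 42109)/(14183 + 7835) = (171/199 - 42109)/22018 = ((1/199)*171 - 42109)*(1/22018) = (171/199 - 42109)*(1/22018) = -8379520/199*1/22018 = -4189760/2190791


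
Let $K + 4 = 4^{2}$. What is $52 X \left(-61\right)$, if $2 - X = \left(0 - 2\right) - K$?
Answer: $-50752$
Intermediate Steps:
$K = 12$ ($K = -4 + 4^{2} = -4 + 16 = 12$)
$X = 16$ ($X = 2 - \left(\left(0 - 2\right) - 12\right) = 2 - \left(-2 - 12\right) = 2 - -14 = 2 + 14 = 16$)
$52 X \left(-61\right) = 52 \cdot 16 \left(-61\right) = 52 \left(-976\right) = -50752$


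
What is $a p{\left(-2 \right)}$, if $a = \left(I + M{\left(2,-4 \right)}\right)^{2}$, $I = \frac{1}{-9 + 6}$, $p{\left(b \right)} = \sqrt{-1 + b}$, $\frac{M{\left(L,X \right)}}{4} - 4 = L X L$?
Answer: $\frac{21025 i \sqrt{3}}{9} \approx 4046.3 i$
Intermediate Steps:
$M{\left(L,X \right)} = 16 + 4 X L^{2}$ ($M{\left(L,X \right)} = 16 + 4 L X L = 16 + 4 X L^{2}$)
$I = - \frac{1}{3}$ ($I = \frac{1}{-3} = - \frac{1}{3} \approx -0.33333$)
$a = \frac{21025}{9}$ ($a = \left(- \frac{1}{3} + \left(16 + 4 \left(-4\right) 2^{2}\right)\right)^{2} = \left(- \frac{1}{3} + \left(16 + 4 \left(-4\right) 4\right)\right)^{2} = \left(- \frac{1}{3} + \left(16 - 64\right)\right)^{2} = \left(- \frac{1}{3} - 48\right)^{2} = \left(- \frac{145}{3}\right)^{2} = \frac{21025}{9} \approx 2336.1$)
$a p{\left(-2 \right)} = \frac{21025 \sqrt{-1 - 2}}{9} = \frac{21025 \sqrt{-3}}{9} = \frac{21025 i \sqrt{3}}{9}$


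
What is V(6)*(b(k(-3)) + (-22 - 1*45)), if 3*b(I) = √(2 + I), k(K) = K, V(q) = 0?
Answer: 0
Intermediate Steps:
b(I) = √(2 + I)/3
V(6)*(b(k(-3)) + (-22 - 1*45)) = 0*(√(2 - 3)/3 + (-22 - 1*45)) = 0*(√(-1)/3 + (-22 - 45)) = 0*(I/3 - 67) = 0*(-67 + I/3) = 0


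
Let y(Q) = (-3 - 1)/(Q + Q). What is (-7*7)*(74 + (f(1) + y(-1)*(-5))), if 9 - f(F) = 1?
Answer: -3528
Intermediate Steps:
f(F) = 8 (f(F) = 9 - 1*1 = 9 - 1 = 8)
y(Q) = -2/Q (y(Q) = -4*1/(2*Q) = -2/Q)
(-7*7)*(74 + (f(1) + y(-1)*(-5))) = (-7*7)*(74 + (8 - 2/(-1)*(-5))) = -49*(74 + (8 - 2*(-1)*(-5))) = -49*(74 + (8 + 2*(-5))) = -49*(74 + (8 - 10)) = -49*(74 - 2) = -49*72 = -3528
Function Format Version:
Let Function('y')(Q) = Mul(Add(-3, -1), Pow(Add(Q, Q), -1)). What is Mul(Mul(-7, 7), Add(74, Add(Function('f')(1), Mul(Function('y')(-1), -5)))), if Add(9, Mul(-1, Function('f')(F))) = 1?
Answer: -3528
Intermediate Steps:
Function('f')(F) = 8 (Function('f')(F) = Add(9, Mul(-1, 1)) = Add(9, -1) = 8)
Function('y')(Q) = Mul(-2, Pow(Q, -1)) (Function('y')(Q) = Mul(-4, Pow(Mul(2, Q), -1)) = Mul(-4, Mul(Rational(1, 2), Pow(Q, -1))) = Mul(-2, Pow(Q, -1)))
Mul(Mul(-7, 7), Add(74, Add(Function('f')(1), Mul(Function('y')(-1), -5)))) = Mul(Mul(-7, 7), Add(74, Add(8, Mul(Mul(-2, Pow(-1, -1)), -5)))) = Mul(-49, Add(74, Add(8, Mul(Mul(-2, -1), -5)))) = Mul(-49, Add(74, Add(8, Mul(2, -5)))) = Mul(-49, Add(74, Add(8, -10))) = Mul(-49, Add(74, -2)) = Mul(-49, 72) = -3528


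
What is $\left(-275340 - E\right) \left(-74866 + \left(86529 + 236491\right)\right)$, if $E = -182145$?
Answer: $-23126712030$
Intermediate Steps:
$\left(-275340 - E\right) \left(-74866 + \left(86529 + 236491\right)\right) = \left(-275340 - -182145\right) \left(-74866 + \left(86529 + 236491\right)\right) = \left(-275340 + 182145\right) \left(-74866 + 323020\right) = \left(-93195\right) 248154 = -23126712030$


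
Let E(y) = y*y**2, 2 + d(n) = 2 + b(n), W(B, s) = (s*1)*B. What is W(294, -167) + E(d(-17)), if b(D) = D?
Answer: -54011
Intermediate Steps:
W(B, s) = B*s (W(B, s) = s*B = B*s)
d(n) = n (d(n) = -2 + (2 + n) = n)
E(y) = y**3
W(294, -167) + E(d(-17)) = 294*(-167) + (-17)**3 = -49098 - 4913 = -54011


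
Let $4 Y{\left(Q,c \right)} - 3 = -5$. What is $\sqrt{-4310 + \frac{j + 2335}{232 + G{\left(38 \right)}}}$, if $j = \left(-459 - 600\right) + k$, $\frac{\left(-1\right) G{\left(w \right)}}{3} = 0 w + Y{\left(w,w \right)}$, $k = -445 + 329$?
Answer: $\frac{5 i \sqrt{37555206}}{467} \approx 65.613 i$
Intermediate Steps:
$k = -116$
$Y{\left(Q,c \right)} = - \frac{1}{2}$ ($Y{\left(Q,c \right)} = \frac{3}{4} + \frac{1}{4} \left(-5\right) = \frac{3}{4} - \frac{5}{4} = - \frac{1}{2}$)
$G{\left(w \right)} = \frac{3}{2}$ ($G{\left(w \right)} = - 3 \left(0 w - \frac{1}{2}\right) = - 3 \left(0 - \frac{1}{2}\right) = \left(-3\right) \left(- \frac{1}{2}\right) = \frac{3}{2}$)
$j = -1175$ ($j = \left(-459 - 600\right) - 116 = -1059 - 116 = -1175$)
$\sqrt{-4310 + \frac{j + 2335}{232 + G{\left(38 \right)}}} = \sqrt{-4310 + \frac{-1175 + 2335}{232 + \frac{3}{2}}} = \sqrt{-4310 + \frac{1160}{\frac{467}{2}}} = \sqrt{-4310 + 1160 \cdot \frac{2}{467}} = \sqrt{-4310 + \frac{2320}{467}} = \sqrt{- \frac{2010450}{467}} = \frac{5 i \sqrt{37555206}}{467}$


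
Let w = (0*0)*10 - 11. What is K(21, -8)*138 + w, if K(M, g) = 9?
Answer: 1231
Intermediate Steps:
w = -11 (w = 0*10 - 11 = 0 - 11 = -11)
K(21, -8)*138 + w = 9*138 - 11 = 1242 - 11 = 1231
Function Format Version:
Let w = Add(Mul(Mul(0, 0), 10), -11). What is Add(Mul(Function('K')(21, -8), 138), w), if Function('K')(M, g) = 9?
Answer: 1231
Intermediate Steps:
w = -11 (w = Add(Mul(0, 10), -11) = Add(0, -11) = -11)
Add(Mul(Function('K')(21, -8), 138), w) = Add(Mul(9, 138), -11) = Add(1242, -11) = 1231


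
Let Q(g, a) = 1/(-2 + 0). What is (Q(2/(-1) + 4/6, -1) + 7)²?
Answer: 169/4 ≈ 42.250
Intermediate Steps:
Q(g, a) = -½ (Q(g, a) = 1/(-2) = -½)
(Q(2/(-1) + 4/6, -1) + 7)² = (-½ + 7)² = (13/2)² = 169/4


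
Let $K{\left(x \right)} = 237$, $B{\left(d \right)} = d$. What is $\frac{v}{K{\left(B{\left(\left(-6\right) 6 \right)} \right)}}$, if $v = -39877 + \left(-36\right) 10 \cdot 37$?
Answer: $- \frac{53197}{237} \approx -224.46$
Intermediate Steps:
$v = -53197$ ($v = -39877 - 13320 = -53197$)
$\frac{v}{K{\left(B{\left(\left(-6\right) 6 \right)} \right)}} = - \frac{53197}{237}$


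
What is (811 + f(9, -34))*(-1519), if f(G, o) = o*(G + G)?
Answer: -302281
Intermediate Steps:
f(G, o) = 2*G*o (f(G, o) = o*(2*G) = 2*G*o)
(811 + f(9, -34))*(-1519) = (811 + 2*9*(-34))*(-1519) = (811 - 612)*(-1519) = 199*(-1519) = -302281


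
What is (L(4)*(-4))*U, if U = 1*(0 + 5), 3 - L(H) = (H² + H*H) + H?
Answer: 660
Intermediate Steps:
L(H) = 3 - H - 2*H² (L(H) = 3 - ((H² + H*H) + H) = 3 - ((H² + H²) + H) = 3 - (2*H² + H) = 3 - (H + 2*H²) = 3 + (-H - 2*H²) = 3 - H - 2*H²)
U = 5 (U = 1*5 = 5)
(L(4)*(-4))*U = ((3 - 1*4 - 2*4²)*(-4))*5 = ((3 - 4 - 2*16)*(-4))*5 = ((3 - 4 - 32)*(-4))*5 = -33*(-4)*5 = 132*5 = 660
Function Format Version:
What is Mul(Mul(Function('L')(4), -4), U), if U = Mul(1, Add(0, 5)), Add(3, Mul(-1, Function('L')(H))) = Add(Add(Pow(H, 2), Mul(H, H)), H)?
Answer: 660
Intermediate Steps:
Function('L')(H) = Add(3, Mul(-1, H), Mul(-2, Pow(H, 2))) (Function('L')(H) = Add(3, Mul(-1, Add(Add(Pow(H, 2), Mul(H, H)), H))) = Add(3, Mul(-1, Add(Add(Pow(H, 2), Pow(H, 2)), H))) = Add(3, Mul(-1, Add(Mul(2, Pow(H, 2)), H))) = Add(3, Mul(-1, Add(H, Mul(2, Pow(H, 2))))) = Add(3, Add(Mul(-1, H), Mul(-2, Pow(H, 2)))) = Add(3, Mul(-1, H), Mul(-2, Pow(H, 2))))
U = 5 (U = Mul(1, 5) = 5)
Mul(Mul(Function('L')(4), -4), U) = Mul(Mul(Add(3, Mul(-1, 4), Mul(-2, Pow(4, 2))), -4), 5) = Mul(Mul(Add(3, -4, Mul(-2, 16)), -4), 5) = Mul(Mul(Add(3, -4, -32), -4), 5) = Mul(Mul(-33, -4), 5) = Mul(132, 5) = 660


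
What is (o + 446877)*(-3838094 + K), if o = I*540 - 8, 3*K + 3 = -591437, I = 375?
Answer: -7861080589418/3 ≈ -2.6204e+12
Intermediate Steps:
K = -591440/3 (K = -1 + (1/3)*(-591437) = -1 - 591437/3 = -591440/3 ≈ -1.9715e+5)
o = 202492 (o = 375*540 - 8 = 202500 - 8 = 202492)
(o + 446877)*(-3838094 + K) = (202492 + 446877)*(-3838094 - 591440/3) = 649369*(-12105722/3) = -7861080589418/3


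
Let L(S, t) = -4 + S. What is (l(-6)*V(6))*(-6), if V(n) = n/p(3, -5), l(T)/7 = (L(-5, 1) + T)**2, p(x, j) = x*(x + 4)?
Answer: -2700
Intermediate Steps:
p(x, j) = x*(4 + x)
l(T) = 7*(-9 + T)**2 (l(T) = 7*((-4 - 5) + T)**2 = 7*(-9 + T)**2)
V(n) = n/21 (V(n) = n/((3*(4 + 3))) = n/((3*7)) = n/21)
(l(-6)*V(6))*(-6) = ((7*(-9 - 6)**2)*((1/21)*6))*(-6) = ((7*(-15)**2)*(2/7))*(-6) = ((7*225)*(2/7))*(-6) = (1575*(2/7))*(-6) = 450*(-6) = -2700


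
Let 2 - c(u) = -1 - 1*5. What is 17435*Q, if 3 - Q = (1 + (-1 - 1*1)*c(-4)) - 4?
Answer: 383570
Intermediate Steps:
c(u) = 8 (c(u) = 2 - (-1 - 1*5) = 2 - (-1 - 5) = 2 - 1*(-6) = 2 + 6 = 8)
Q = 22 (Q = 3 - ((1 + (-1 - 1*1)*8) - 4) = 3 - ((1 + (-1 - 1)*8) - 4) = 3 - ((1 - 2*8) - 4) = 3 - ((1 - 16) - 4) = 3 - (-15 - 4) = 3 - 1*(-19) = 3 + 19 = 22)
17435*Q = 17435*22 = 383570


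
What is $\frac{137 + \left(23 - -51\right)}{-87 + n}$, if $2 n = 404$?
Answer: $\frac{211}{115} \approx 1.8348$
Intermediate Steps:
$n = 202$ ($n = \frac{1}{2} \cdot 404 = 202$)
$\frac{137 + \left(23 - -51\right)}{-87 + n} = \frac{137 + \left(23 - -51\right)}{-87 + 202} = \frac{137 + \left(23 + 51\right)}{115} = \left(137 + 74\right) \frac{1}{115} = 211 \cdot \frac{1}{115} = \frac{211}{115}$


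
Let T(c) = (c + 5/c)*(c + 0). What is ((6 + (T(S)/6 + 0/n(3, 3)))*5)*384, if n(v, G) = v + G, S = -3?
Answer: 16000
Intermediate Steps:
T(c) = c*(c + 5/c) (T(c) = (c + 5/c)*c = c*(c + 5/c))
n(v, G) = G + v
((6 + (T(S)/6 + 0/n(3, 3)))*5)*384 = ((6 + ((5 + (-3)**2)/6 + 0/(3 + 3)))*5)*384 = ((6 + ((5 + 9)*(1/6) + 0/6))*5)*384 = ((6 + (14*(1/6) + 0*(1/6)))*5)*384 = ((6 + (7/3 + 0))*5)*384 = ((6 + 7/3)*5)*384 = ((25/3)*5)*384 = (125/3)*384 = 16000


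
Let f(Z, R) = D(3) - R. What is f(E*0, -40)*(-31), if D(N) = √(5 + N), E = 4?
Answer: -1240 - 62*√2 ≈ -1327.7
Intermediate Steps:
f(Z, R) = -R + 2*√2 (f(Z, R) = √(5 + 3) - R = √8 - R = 2*√2 - R = -R + 2*√2)
f(E*0, -40)*(-31) = (-1*(-40) + 2*√2)*(-31) = (40 + 2*√2)*(-31) = -1240 - 62*√2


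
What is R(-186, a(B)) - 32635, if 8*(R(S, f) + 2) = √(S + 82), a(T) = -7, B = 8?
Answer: -32637 + I*√26/4 ≈ -32637.0 + 1.2748*I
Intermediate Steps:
R(S, f) = -2 + √(82 + S)/8 (R(S, f) = -2 + √(S + 82)/8 = -2 + √(82 + S)/8)
R(-186, a(B)) - 32635 = (-2 + √(82 - 186)/8) - 32635 = (-2 + √(-104)/8) - 32635 = (-2 + (2*I*√26)/8) - 32635 = (-2 + I*√26/4) - 32635 = -32637 + I*√26/4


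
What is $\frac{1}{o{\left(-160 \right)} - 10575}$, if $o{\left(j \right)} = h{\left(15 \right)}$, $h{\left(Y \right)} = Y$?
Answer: $- \frac{1}{10560} \approx -9.4697 \cdot 10^{-5}$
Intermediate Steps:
$o{\left(j \right)} = 15$
$\frac{1}{o{\left(-160 \right)} - 10575} = \frac{1}{15 - 10575} = \frac{1}{-10560} = - \frac{1}{10560}$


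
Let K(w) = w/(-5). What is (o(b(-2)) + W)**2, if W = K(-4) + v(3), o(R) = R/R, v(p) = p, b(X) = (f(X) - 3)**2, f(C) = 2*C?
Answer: 576/25 ≈ 23.040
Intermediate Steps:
b(X) = (-3 + 2*X)**2 (b(X) = (2*X - 3)**2 = (-3 + 2*X)**2)
K(w) = -w/5 (K(w) = w*(-1/5) = -w/5)
o(R) = 1
W = 19/5 (W = -1/5*(-4) + 3 = 4/5 + 3 = 19/5 ≈ 3.8000)
(o(b(-2)) + W)**2 = (1 + 19/5)**2 = (24/5)**2 = 576/25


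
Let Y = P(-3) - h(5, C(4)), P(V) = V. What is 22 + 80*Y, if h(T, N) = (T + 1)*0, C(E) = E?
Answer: -218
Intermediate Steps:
h(T, N) = 0 (h(T, N) = (1 + T)*0 = 0)
Y = -3 (Y = -3 - 1*0 = -3 + 0 = -3)
22 + 80*Y = 22 + 80*(-3) = 22 - 240 = -218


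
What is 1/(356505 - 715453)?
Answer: -1/358948 ≈ -2.7859e-6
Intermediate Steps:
1/(356505 - 715453) = 1/(-358948) = -1/358948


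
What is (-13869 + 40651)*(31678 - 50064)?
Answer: -492413852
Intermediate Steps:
(-13869 + 40651)*(31678 - 50064) = 26782*(-18386) = -492413852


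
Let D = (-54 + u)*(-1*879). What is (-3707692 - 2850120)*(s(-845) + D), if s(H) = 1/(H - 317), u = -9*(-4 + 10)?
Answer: -361699344024598/581 ≈ -6.2255e+11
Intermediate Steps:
u = -54 (u = -9*6 = -54)
s(H) = 1/(-317 + H)
D = 94932 (D = (-54 - 54)*(-1*879) = -108*(-879) = 94932)
(-3707692 - 2850120)*(s(-845) + D) = (-3707692 - 2850120)*(1/(-317 - 845) + 94932) = -6557812*(1/(-1162) + 94932) = -6557812*(-1/1162 + 94932) = -6557812*110310983/1162 = -361699344024598/581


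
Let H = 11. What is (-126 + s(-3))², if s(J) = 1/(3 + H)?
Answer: 3108169/196 ≈ 15858.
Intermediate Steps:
s(J) = 1/14 (s(J) = 1/(3 + 11) = 1/14)
(-126 + s(-3))² = (-126 + 1/14)² = (-1763/14)² = 3108169/196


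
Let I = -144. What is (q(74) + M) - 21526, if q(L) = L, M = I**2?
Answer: -716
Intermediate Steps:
M = 20736 (M = (-144)**2 = 20736)
(q(74) + M) - 21526 = (74 + 20736) - 21526 = 20810 - 21526 = -716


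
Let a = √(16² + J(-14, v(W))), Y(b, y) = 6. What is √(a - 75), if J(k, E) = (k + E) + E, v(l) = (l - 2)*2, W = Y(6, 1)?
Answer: √(-75 + √258) ≈ 7.6771*I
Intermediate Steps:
W = 6
v(l) = -4 + 2*l (v(l) = (-2 + l)*2 = -4 + 2*l)
J(k, E) = k + 2*E (J(k, E) = (E + k) + E = k + 2*E)
a = √258 (a = √(16² + (-14 + 2*(-4 + 2*6))) = √(256 + (-14 + 2*(-4 + 12))) = √(256 + (-14 + 2*8)) = √(256 + (-14 + 16)) = √(256 + 2) = √258 ≈ 16.062)
√(a - 75) = √(√258 - 75) = √(-75 + √258)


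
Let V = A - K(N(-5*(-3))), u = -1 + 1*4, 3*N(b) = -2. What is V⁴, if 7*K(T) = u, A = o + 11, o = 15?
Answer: 1026625681/2401 ≈ 4.2758e+5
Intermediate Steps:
N(b) = -⅔ (N(b) = (⅓)*(-2) = -⅔)
u = 3 (u = -1 + 4 = 3)
A = 26 (A = 15 + 11 = 26)
K(T) = 3/7 (K(T) = (⅐)*3 = 3/7)
V = 179/7 (V = 26 - 1*3/7 = 26 - 3/7 = 179/7 ≈ 25.571)
V⁴ = (179/7)⁴ = 1026625681/2401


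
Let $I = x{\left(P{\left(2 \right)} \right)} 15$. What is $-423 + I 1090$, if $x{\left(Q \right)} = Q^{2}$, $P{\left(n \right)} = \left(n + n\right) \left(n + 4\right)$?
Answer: $9417177$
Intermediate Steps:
$P{\left(n \right)} = 2 n \left(4 + n\right)$
$I = 8640$ ($I = \left(2 \cdot 2 \left(4 + 2\right)\right)^{2} \cdot 15 = \left(2 \cdot 2 \cdot 6\right)^{2} \cdot 15 = 24^{2} \cdot 15 = 576 \cdot 15 = 8640$)
$-423 + I 1090 = -423 + 8640 \cdot 1090 = -423 + 9417600 = 9417177$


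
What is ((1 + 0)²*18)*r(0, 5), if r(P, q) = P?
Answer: 0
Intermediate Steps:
((1 + 0)²*18)*r(0, 5) = ((1 + 0)²*18)*0 = (1²*18)*0 = (1*18)*0 = 18*0 = 0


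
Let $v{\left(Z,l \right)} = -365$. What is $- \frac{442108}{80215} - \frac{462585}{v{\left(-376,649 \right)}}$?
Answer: $\frac{7388977271}{5855695} \approx 1261.8$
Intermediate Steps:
$- \frac{442108}{80215} - \frac{462585}{v{\left(-376,649 \right)}} = - \frac{442108}{80215} - \frac{462585}{-365} = \left(-442108\right) \frac{1}{80215} - - \frac{92517}{73} = - \frac{442108}{80215} + \frac{92517}{73} = \frac{7388977271}{5855695}$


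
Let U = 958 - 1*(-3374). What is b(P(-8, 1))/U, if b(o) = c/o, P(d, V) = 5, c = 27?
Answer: 9/7220 ≈ 0.0012465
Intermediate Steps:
U = 4332 (U = 958 + 3374 = 4332)
b(o) = 27/o
b(P(-8, 1))/U = (27/5)/4332 = (27*(⅕))*(1/4332) = (27/5)*(1/4332) = 9/7220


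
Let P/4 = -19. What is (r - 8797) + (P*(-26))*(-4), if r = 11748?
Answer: -4953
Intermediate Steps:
P = -76 (P = 4*(-19) = -76)
(r - 8797) + (P*(-26))*(-4) = (11748 - 8797) - 76*(-26)*(-4) = 2951 + 1976*(-4) = 2951 - 7904 = -4953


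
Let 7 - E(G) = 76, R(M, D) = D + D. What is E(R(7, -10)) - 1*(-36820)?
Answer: 36751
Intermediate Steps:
R(M, D) = 2*D
E(G) = -69 (E(G) = 7 - 1*76 = 7 - 76 = -69)
E(R(7, -10)) - 1*(-36820) = -69 - 1*(-36820) = -69 + 36820 = 36751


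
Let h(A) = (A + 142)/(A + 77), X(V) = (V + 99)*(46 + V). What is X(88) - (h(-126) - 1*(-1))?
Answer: 1227809/49 ≈ 25057.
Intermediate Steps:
X(V) = (46 + V)*(99 + V) (X(V) = (99 + V)*(46 + V) = (46 + V)*(99 + V))
h(A) = (142 + A)/(77 + A)
X(88) - (h(-126) - 1*(-1)) = (4554 + 88² + 145*88) - ((142 - 126)/(77 - 126) - 1*(-1)) = (4554 + 7744 + 12760) - (16/(-49) + 1) = 25058 - (-1/49*16 + 1) = 25058 - (-16/49 + 1) = 25058 - 1*33/49 = 25058 - 33/49 = 1227809/49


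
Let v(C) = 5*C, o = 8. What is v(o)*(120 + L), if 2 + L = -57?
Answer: 2440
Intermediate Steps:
L = -59 (L = -2 - 57 = -59)
v(o)*(120 + L) = (5*8)*(120 - 59) = 40*61 = 2440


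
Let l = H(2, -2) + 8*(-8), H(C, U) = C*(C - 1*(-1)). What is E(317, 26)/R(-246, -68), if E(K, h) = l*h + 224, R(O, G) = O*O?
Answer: -107/5043 ≈ -0.021218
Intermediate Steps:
H(C, U) = C*(1 + C) (H(C, U) = C*(C + 1) = C*(1 + C))
l = -58 (l = 2*(1 + 2) + 8*(-8) = 2*3 - 64 = 6 - 64 = -58)
R(O, G) = O**2
E(K, h) = 224 - 58*h (E(K, h) = -58*h + 224 = 224 - 58*h)
E(317, 26)/R(-246, -68) = (224 - 58*26)/((-246)**2) = (224 - 1508)/60516 = -1284*1/60516 = -107/5043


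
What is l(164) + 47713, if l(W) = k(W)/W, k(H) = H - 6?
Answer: 3912545/82 ≈ 47714.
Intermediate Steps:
k(H) = -6 + H
l(W) = (-6 + W)/W
l(164) + 47713 = (-6 + 164)/164 + 47713 = (1/164)*158 + 47713 = 79/82 + 47713 = 3912545/82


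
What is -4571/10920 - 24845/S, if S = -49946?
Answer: 236287/2996760 ≈ 0.078848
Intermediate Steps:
-4571/10920 - 24845/S = -4571/10920 - 24845/(-49946) = -4571*1/10920 - 24845*(-1/49946) = -653/1560 + 24845/49946 = 236287/2996760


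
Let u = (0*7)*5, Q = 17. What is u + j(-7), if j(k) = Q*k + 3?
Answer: -116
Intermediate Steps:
j(k) = 3 + 17*k (j(k) = 17*k + 3 = 3 + 17*k)
u = 0 (u = 0*5 = 0)
u + j(-7) = 0 + (3 + 17*(-7)) = 0 + (3 - 119) = 0 - 116 = -116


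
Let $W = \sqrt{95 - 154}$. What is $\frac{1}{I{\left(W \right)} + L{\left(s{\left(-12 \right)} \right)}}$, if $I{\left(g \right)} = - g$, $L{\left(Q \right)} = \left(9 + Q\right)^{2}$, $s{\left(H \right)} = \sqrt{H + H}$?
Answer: $\frac{i}{\sqrt{59} - 36 \sqrt{6} + 57 i} \approx 0.0058586 - 0.008274 i$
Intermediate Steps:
$s{\left(H \right)} = \sqrt{2} \sqrt{H}$ ($s{\left(H \right)} = \sqrt{2 H} = \sqrt{2} \sqrt{H}$)
$W = i \sqrt{59}$ ($W = \sqrt{-59} = i \sqrt{59} \approx 7.6811 i$)
$\frac{1}{I{\left(W \right)} + L{\left(s{\left(-12 \right)} \right)}} = \frac{1}{- i \sqrt{59} + \left(9 + \sqrt{2} \sqrt{-12}\right)^{2}} = \frac{1}{- i \sqrt{59} + \left(9 + \sqrt{2} \cdot 2 i \sqrt{3}\right)^{2}} = \frac{1}{- i \sqrt{59} + \left(9 + 2 i \sqrt{6}\right)^{2}} = \frac{1}{\left(9 + 2 i \sqrt{6}\right)^{2} - i \sqrt{59}}$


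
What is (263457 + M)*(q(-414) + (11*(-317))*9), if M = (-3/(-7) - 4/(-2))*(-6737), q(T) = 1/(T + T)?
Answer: -22472845579375/2898 ≈ -7.7546e+9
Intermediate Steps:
q(T) = 1/(2*T)
M = -114529/7 (M = (-3*(-⅐) - 4*(-½))*(-6737) = (3/7 + 2)*(-6737) = (17/7)*(-6737) = -114529/7 ≈ -16361.)
(263457 + M)*(q(-414) + (11*(-317))*9) = (263457 - 114529/7)*((½)/(-414) + (11*(-317))*9) = 1729670*((½)*(-1/414) - 3487*9)/7 = 1729670*(-1/828 - 31383)/7 = (1729670/7)*(-25985125/828) = -22472845579375/2898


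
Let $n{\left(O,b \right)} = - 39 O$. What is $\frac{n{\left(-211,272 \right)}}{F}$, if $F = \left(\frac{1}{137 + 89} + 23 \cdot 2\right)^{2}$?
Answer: $\frac{420304404}{108097609} \approx 3.8882$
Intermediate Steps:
$F = \frac{108097609}{51076}$ ($F = \left(\frac{1}{226} + 46\right)^{2} = \left(\frac{10397}{226}\right)^{2} = \frac{108097609}{51076} \approx 2116.4$)
$\frac{n{\left(-211,272 \right)}}{F} = \frac{\left(-39\right) \left(-211\right)}{\frac{108097609}{51076}} = 8229 \cdot \frac{51076}{108097609} = \frac{420304404}{108097609}$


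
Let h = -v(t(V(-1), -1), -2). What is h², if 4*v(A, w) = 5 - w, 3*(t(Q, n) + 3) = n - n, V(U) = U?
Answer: 49/16 ≈ 3.0625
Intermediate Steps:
t(Q, n) = -3 (t(Q, n) = -3 + (n - n)/3 = -3 + (⅓)*0 = -3 + 0 = -3)
v(A, w) = 5/4 - w/4 (v(A, w) = (5 - w)/4 = 5/4 - w/4)
h = -7/4 (h = -(5/4 - ¼*(-2)) = -(5/4 + ½) = -1*7/4 = -7/4 ≈ -1.7500)
h² = (-7/4)² = 49/16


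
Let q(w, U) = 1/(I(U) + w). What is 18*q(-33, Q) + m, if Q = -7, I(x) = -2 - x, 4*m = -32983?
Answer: -230899/28 ≈ -8246.4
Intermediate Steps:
m = -32983/4 (m = (1/4)*(-32983) = -32983/4 ≈ -8245.8)
q(w, U) = 1/(-2 + w - U) (q(w, U) = 1/((-2 - U) + w) = 1/(-2 + w - U))
18*q(-33, Q) + m = 18/(-2 - 33 - 1*(-7)) - 32983/4 = 18/(-2 - 33 + 7) - 32983/4 = 18/(-28) - 32983/4 = 18*(-1/28) - 32983/4 = -9/14 - 32983/4 = -230899/28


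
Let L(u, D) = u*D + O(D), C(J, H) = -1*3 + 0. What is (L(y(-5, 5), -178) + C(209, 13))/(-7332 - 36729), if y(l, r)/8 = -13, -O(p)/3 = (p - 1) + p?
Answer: -19580/44061 ≈ -0.44438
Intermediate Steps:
O(p) = 3 - 6*p (O(p) = -3*((p - 1) + p) = -3*((-1 + p) + p) = -3*(-1 + 2*p) = 3 - 6*p)
C(J, H) = -3 (C(J, H) = -3 + 0 = -3)
y(l, r) = -104 (y(l, r) = 8*(-13) = -104)
L(u, D) = 3 - 6*D + D*u (L(u, D) = u*D + (3 - 6*D) = D*u + (3 - 6*D) = 3 - 6*D + D*u)
(L(y(-5, 5), -178) + C(209, 13))/(-7332 - 36729) = ((3 - 6*(-178) - 178*(-104)) - 3)/(-7332 - 36729) = ((3 + 1068 + 18512) - 3)/(-44061) = (19583 - 3)*(-1/44061) = 19580*(-1/44061) = -19580/44061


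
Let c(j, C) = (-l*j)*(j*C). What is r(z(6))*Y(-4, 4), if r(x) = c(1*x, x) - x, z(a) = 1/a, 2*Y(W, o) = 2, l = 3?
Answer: -13/72 ≈ -0.18056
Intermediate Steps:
Y(W, o) = 1 (Y(W, o) = (½)*2 = 1)
c(j, C) = -3*C*j² (c(j, C) = (-3*j)*(j*C) = (-3*j)*(C*j) = -3*C*j²)
r(x) = -x - 3*x³ (r(x) = -3*x*(1*x)² - x = -3*x*x² - x = -3*x³ - x = -x - 3*x³)
r(z(6))*Y(-4, 4) = (-1/6 - 3*(1/6)³)*1 = (-1*⅙ - 3*(⅙)³)*1 = (-⅙ - 3*1/216)*1 = (-⅙ - 1/72)*1 = -13/72*1 = -13/72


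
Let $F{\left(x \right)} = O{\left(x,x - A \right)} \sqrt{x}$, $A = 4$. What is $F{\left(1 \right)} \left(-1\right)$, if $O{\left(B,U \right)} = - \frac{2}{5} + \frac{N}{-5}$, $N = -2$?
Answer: $0$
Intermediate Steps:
$O{\left(B,U \right)} = 0$ ($O{\left(B,U \right)} = - \frac{2}{5} - \frac{2}{-5} = \left(-2\right) \frac{1}{5} - - \frac{2}{5} = - \frac{2}{5} + \frac{2}{5} = 0$)
$F{\left(x \right)} = 0$ ($F{\left(x \right)} = 0 \sqrt{x} = 0$)
$F{\left(1 \right)} \left(-1\right) = 0 \left(-1\right) = 0$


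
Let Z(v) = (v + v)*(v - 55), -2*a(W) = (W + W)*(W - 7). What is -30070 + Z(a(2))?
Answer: -30970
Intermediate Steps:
a(W) = -W*(-7 + W) (a(W) = -(W + W)*(W - 7)/2 = -2*W*(-7 + W)/2 = -W*(-7 + W))
Z(v) = 2*v*(-55 + v) (Z(v) = (2*v)*(-55 + v) = 2*v*(-55 + v))
-30070 + Z(a(2)) = -30070 + 2*(2*(7 - 1*2))*(-55 + 2*(7 - 1*2)) = -30070 + 2*(2*(7 - 2))*(-55 + 2*(7 - 2)) = -30070 + 2*(2*5)*(-55 + 2*5) = -30070 + 2*10*(-55 + 10) = -30070 + 2*10*(-45) = -30070 - 900 = -30970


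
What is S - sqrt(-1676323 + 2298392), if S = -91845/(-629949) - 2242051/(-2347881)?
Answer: 542672971948/493015096023 - sqrt(622069) ≈ -787.61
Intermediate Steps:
S = 542672971948/493015096023 (S = -91845*(-1/629949) - 2242051*(-1/2347881) = 30615/209983 + 2242051/2347881 = 542672971948/493015096023 ≈ 1.1007)
S - sqrt(-1676323 + 2298392) = 542672971948/493015096023 - sqrt(-1676323 + 2298392) = 542672971948/493015096023 - sqrt(622069)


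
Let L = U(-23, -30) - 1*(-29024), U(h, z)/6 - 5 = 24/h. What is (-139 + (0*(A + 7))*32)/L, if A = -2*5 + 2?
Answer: -3197/668098 ≈ -0.0047852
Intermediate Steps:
U(h, z) = 30 + 144/h (U(h, z) = 30 + 6*(24/h) = 30 + 144/h)
L = 668098/23 (L = (30 + 144/(-23)) - 1*(-29024) = (30 + 144*(-1/23)) + 29024 = (30 - 144/23) + 29024 = 546/23 + 29024 = 668098/23 ≈ 29048.)
A = -8 (A = -10 + 2 = -8)
(-139 + (0*(A + 7))*32)/L = (-139 + (0*(-8 + 7))*32)/(668098/23) = (-139 + (0*(-1))*32)*(23/668098) = (-139 + 0*32)*(23/668098) = (-139 + 0)*(23/668098) = -139*23/668098 = -3197/668098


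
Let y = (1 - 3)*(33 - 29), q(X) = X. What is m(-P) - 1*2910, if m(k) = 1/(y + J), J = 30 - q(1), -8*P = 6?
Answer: -61109/21 ≈ -2910.0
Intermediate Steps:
P = -¾ (P = -⅛*6 = -¾ ≈ -0.75000)
y = -8 (y = -2*4 = -8)
J = 29 (J = 30 - 1*1 = 30 - 1 = 29)
m(k) = 1/21 (m(k) = 1/(-8 + 29) = 1/21)
m(-P) - 1*2910 = 1/21 - 1*2910 = 1/21 - 2910 = -61109/21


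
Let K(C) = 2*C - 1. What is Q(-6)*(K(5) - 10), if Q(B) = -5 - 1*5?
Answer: 10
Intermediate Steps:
K(C) = -1 + 2*C
Q(B) = -10 (Q(B) = -5 - 5 = -10)
Q(-6)*(K(5) - 10) = -10*((-1 + 2*5) - 10) = -10*((-1 + 10) - 10) = -10*(9 - 10) = -10*(-1) = 10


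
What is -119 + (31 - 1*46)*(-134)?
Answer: 1891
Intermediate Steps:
-119 + (31 - 1*46)*(-134) = -119 + (31 - 46)*(-134) = -119 - 15*(-134) = -119 + 2010 = 1891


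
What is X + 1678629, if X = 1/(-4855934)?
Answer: 8151311634485/4855934 ≈ 1.6786e+6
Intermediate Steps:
X = -1/4855934 ≈ -2.0593e-7
X + 1678629 = -1/4855934 + 1678629 = 8151311634485/4855934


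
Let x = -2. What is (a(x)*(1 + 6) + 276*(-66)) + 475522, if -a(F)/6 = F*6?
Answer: 457810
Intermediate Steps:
a(F) = -36*F (a(F) = -6*F*6 = -36*F)
(a(x)*(1 + 6) + 276*(-66)) + 475522 = ((-36*(-2))*(1 + 6) + 276*(-66)) + 475522 = (72*7 - 18216) + 475522 = (504 - 18216) + 475522 = -17712 + 475522 = 457810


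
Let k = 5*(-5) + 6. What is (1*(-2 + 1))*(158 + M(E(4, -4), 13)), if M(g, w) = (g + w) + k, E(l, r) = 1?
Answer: -153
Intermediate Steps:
k = -19 (k = -25 + 6 = -19)
M(g, w) = -19 + g + w (M(g, w) = (g + w) - 19 = -19 + g + w)
(1*(-2 + 1))*(158 + M(E(4, -4), 13)) = (1*(-2 + 1))*(158 + (-19 + 1 + 13)) = (1*(-1))*(158 - 5) = -1*153 = -153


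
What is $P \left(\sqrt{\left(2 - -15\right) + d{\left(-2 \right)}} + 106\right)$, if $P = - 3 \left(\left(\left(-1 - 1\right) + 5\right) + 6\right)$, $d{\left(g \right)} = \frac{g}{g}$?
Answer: $-2862 - 81 \sqrt{2} \approx -2976.6$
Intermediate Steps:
$d{\left(g \right)} = 1$
$P = -27$ ($P = - 3 \left(\left(-2 + 5\right) + 6\right) = - 3 \left(3 + 6\right) = \left(-3\right) 9 = -27$)
$P \left(\sqrt{\left(2 - -15\right) + d{\left(-2 \right)}} + 106\right) = - 27 \left(\sqrt{\left(2 - -15\right) + 1} + 106\right) = - 27 \left(\sqrt{\left(2 + 15\right) + 1} + 106\right) = - 27 \left(\sqrt{17 + 1} + 106\right) = - 27 \left(\sqrt{18} + 106\right) = - 27 \left(3 \sqrt{2} + 106\right) = - 27 \left(106 + 3 \sqrt{2}\right) = -2862 - 81 \sqrt{2}$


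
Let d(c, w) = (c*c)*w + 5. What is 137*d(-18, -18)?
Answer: -798299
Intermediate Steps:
d(c, w) = 5 + w*c**2 (d(c, w) = c**2*w + 5 = w*c**2 + 5 = 5 + w*c**2)
137*d(-18, -18) = 137*(5 - 18*(-18)**2) = 137*(5 - 18*324) = 137*(5 - 5832) = 137*(-5827) = -798299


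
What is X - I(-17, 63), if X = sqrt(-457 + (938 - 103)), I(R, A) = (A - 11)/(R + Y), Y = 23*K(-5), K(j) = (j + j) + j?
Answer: 26/181 + 3*sqrt(42) ≈ 19.586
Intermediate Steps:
K(j) = 3*j (K(j) = 2*j + j = 3*j)
Y = -345 (Y = 23*(3*(-5)) = 23*(-15) = -345)
I(R, A) = (-11 + A)/(-345 + R) (I(R, A) = (A - 11)/(R - 345) = (-11 + A)/(-345 + R))
X = 3*sqrt(42) (X = sqrt(-457 + 835) = sqrt(378) = 3*sqrt(42) ≈ 19.442)
X - I(-17, 63) = 3*sqrt(42) - (-11 + 63)/(-345 - 17) = 3*sqrt(42) - 52/(-362) = 3*sqrt(42) - (-1)*52/362 = 3*sqrt(42) - 1*(-26/181) = 3*sqrt(42) + 26/181 = 26/181 + 3*sqrt(42)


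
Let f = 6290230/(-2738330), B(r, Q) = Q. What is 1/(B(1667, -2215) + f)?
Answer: -273833/607169118 ≈ -0.00045100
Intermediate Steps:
f = -629023/273833 (f = 6290230*(-1/2738330) = -629023/273833 ≈ -2.2971)
1/(B(1667, -2215) + f) = 1/(-2215 - 629023/273833) = 1/(-607169118/273833) = -273833/607169118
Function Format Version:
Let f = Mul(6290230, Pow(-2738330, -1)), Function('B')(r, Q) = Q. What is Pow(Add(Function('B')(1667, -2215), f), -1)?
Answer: Rational(-273833, 607169118) ≈ -0.00045100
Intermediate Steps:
f = Rational(-629023, 273833) (f = Mul(6290230, Rational(-1, 2738330)) = Rational(-629023, 273833) ≈ -2.2971)
Pow(Add(Function('B')(1667, -2215), f), -1) = Pow(Add(-2215, Rational(-629023, 273833)), -1) = Pow(Rational(-607169118, 273833), -1) = Rational(-273833, 607169118)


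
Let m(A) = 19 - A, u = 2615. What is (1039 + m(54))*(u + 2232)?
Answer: 4866388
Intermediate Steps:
(1039 + m(54))*(u + 2232) = (1039 + (19 - 1*54))*(2615 + 2232) = (1039 + (19 - 54))*4847 = (1039 - 35)*4847 = 1004*4847 = 4866388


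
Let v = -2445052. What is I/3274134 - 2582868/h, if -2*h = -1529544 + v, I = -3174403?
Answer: -7382570334703/3253339974966 ≈ -2.2692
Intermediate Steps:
h = 1987298 (h = -(-1529544 - 2445052)/2 = -½*(-3974596) = 1987298)
I/3274134 - 2582868/h = -3174403/3274134 - 2582868/1987298 = -3174403*1/3274134 - 2582868*1/1987298 = -3174403/3274134 - 1291434/993649 = -7382570334703/3253339974966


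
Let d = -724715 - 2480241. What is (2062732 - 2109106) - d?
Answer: 3158582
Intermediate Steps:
d = -3204956
(2062732 - 2109106) - d = (2062732 - 2109106) - 1*(-3204956) = -46374 + 3204956 = 3158582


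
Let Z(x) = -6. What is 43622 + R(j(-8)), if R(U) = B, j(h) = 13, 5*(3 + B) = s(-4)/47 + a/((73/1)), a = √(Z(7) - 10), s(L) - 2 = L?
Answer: 10250463/235 + 4*I/365 ≈ 43619.0 + 0.010959*I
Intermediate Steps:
s(L) = 2 + L
a = 4*I (a = √(-6 - 10) = √(-16) = 4*I ≈ 4.0*I)
B = -707/235 + 4*I/365 (B = -3 + ((2 - 4)/47 + (4*I)/((73/1)))/5 = -3 + (-2*1/47 + (4*I)/((73*1)))/5 = -3 + (-2/47 + (4*I)/73)/5 = -3 + (-2/47 + (4*I)*(1/73))/5 = -3 + (-2/47 + 4*I/73)/5 = -3 + (-2/235 + 4*I/365) = -707/235 + 4*I/365 ≈ -3.0085 + 0.010959*I)
R(U) = -707/235 + 4*I/365
43622 + R(j(-8)) = 43622 + (-707/235 + 4*I/365) = 10250463/235 + 4*I/365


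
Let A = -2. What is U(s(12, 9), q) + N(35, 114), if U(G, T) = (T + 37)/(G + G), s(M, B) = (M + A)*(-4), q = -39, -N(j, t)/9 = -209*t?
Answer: 8577361/40 ≈ 2.1443e+5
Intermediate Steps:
N(j, t) = 1881*t (N(j, t) = -(-1881)*t = 1881*t)
s(M, B) = 8 - 4*M (s(M, B) = (M - 2)*(-4) = (-2 + M)*(-4) = 8 - 4*M)
U(G, T) = (37 + T)/(2*G) (U(G, T) = (37 + T)/((2*G)) = (37 + T)*(1/(2*G)) = (37 + T)/(2*G))
U(s(12, 9), q) + N(35, 114) = (37 - 39)/(2*(8 - 4*12)) + 1881*114 = (½)*(-2)/(8 - 48) + 214434 = (½)*(-2)/(-40) + 214434 = (½)*(-1/40)*(-2) + 214434 = 1/40 + 214434 = 8577361/40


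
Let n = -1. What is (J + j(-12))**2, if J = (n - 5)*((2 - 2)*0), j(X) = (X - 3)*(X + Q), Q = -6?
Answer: 72900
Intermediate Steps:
j(X) = (-6 + X)*(-3 + X) (j(X) = (X - 3)*(X - 6) = (-3 + X)*(-6 + X) = (-6 + X)*(-3 + X))
J = 0 (J = (-1 - 5)*((2 - 2)*0) = -0*0 = -6*0 = 0)
(J + j(-12))**2 = (0 + (18 + (-12)**2 - 9*(-12)))**2 = (0 + (18 + 144 + 108))**2 = (0 + 270)**2 = 270**2 = 72900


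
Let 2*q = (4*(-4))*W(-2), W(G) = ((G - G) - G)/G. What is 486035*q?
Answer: 3888280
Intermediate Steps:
W(G) = -1 (W(G) = (0 - G)/G = (-G)/G = -1)
q = 8 (q = ((4*(-4))*(-1))/2 = (-16*(-1))/2 = (½)*16 = 8)
486035*q = 486035*8 = 3888280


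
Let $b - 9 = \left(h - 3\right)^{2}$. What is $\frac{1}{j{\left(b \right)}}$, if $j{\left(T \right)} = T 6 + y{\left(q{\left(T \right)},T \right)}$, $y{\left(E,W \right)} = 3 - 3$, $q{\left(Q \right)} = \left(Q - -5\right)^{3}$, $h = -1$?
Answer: $\frac{1}{150} \approx 0.0066667$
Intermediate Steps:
$q{\left(Q \right)} = \left(5 + Q\right)^{3}$ ($q{\left(Q \right)} = \left(Q + 5\right)^{3} = \left(5 + Q\right)^{3}$)
$y{\left(E,W \right)} = 0$
$b = 25$ ($b = 9 + \left(-1 - 3\right)^{2} = 9 + \left(-4\right)^{2} = 9 + 16 = 25$)
$j{\left(T \right)} = 6 T$ ($j{\left(T \right)} = T 6 + 0 = 6 T + 0 = 6 T$)
$\frac{1}{j{\left(b \right)}} = \frac{1}{6 \cdot 25} = \frac{1}{150}$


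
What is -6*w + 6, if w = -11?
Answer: 72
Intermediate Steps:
-6*w + 6 = -6*(-11) + 6 = 66 + 6 = 72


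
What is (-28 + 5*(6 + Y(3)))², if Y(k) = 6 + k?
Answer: 2209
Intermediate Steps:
(-28 + 5*(6 + Y(3)))² = (-28 + 5*(6 + (6 + 3)))² = (-28 + 5*(6 + 9))² = (-28 + 5*15)² = (-28 + 75)² = 47² = 2209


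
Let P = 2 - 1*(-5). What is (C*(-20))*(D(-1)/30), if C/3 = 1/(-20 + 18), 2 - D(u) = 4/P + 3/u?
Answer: 31/7 ≈ 4.4286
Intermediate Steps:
P = 7 (P = 2 + 5 = 7)
D(u) = 10/7 - 3/u (D(u) = 2 - (4/7 + 3/u) = 2 + (-4/7 - 3/u) = 10/7 - 3/u)
C = -3/2 (C = 3/(-20 + 18) = 3/(-2) = 3*(-½) = -3/2 ≈ -1.5000)
(C*(-20))*(D(-1)/30) = (-3/2*(-20))*((10/7 - 3/(-1))/30) = 30*((10/7 - 3*(-1))*(1/30)) = 30*((10/7 + 3)*(1/30)) = 30*((31/7)*(1/30)) = 30*(31/210) = 31/7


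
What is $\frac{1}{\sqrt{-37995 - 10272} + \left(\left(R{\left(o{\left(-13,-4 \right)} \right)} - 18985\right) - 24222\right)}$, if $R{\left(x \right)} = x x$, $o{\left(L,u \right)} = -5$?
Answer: $- \frac{4798}{207192599} - \frac{i \sqrt{5363}}{621577797} \approx -2.3157 \cdot 10^{-5} - 1.1782 \cdot 10^{-7} i$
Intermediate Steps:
$R{\left(x \right)} = x^{2}$
$\frac{1}{\sqrt{-37995 - 10272} + \left(\left(R{\left(o{\left(-13,-4 \right)} \right)} - 18985\right) - 24222\right)} = \frac{1}{\sqrt{-37995 - 10272} - \left(43207 - 25\right)} = \frac{1}{\sqrt{-48267} + \left(\left(25 - 18985\right) - 24222\right)} = \frac{1}{3 i \sqrt{5363} - 43182} = \frac{1}{-43182 + 3 i \sqrt{5363}}$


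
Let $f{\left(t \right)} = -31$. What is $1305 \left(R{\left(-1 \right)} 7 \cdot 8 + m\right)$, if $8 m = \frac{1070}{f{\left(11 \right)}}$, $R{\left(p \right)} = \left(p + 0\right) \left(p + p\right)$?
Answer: $\frac{17425665}{124} \approx 1.4053 \cdot 10^{5}$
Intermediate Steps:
$R{\left(p \right)} = 2 p^{2}$ ($R{\left(p \right)} = p 2 p = 2 p^{2}$)
$m = - \frac{535}{124}$ ($m = \frac{1070 \frac{1}{-31}}{8} = \frac{1070 \left(- \frac{1}{31}\right)}{8} = \frac{1}{8} \left(- \frac{1070}{31}\right) = - \frac{535}{124} \approx -4.3145$)
$1305 \left(R{\left(-1 \right)} 7 \cdot 8 + m\right) = 1305 \left(2 \left(-1\right)^{2} \cdot 7 \cdot 8 - \frac{535}{124}\right) = 1305 \left(2 \cdot 1 \cdot 7 \cdot 8 - \frac{535}{124}\right) = 1305 \left(2 \cdot 7 \cdot 8 - \frac{535}{124}\right) = 1305 \left(14 \cdot 8 - \frac{535}{124}\right) = 1305 \left(112 - \frac{535}{124}\right) = 1305 \cdot \frac{13353}{124} = \frac{17425665}{124}$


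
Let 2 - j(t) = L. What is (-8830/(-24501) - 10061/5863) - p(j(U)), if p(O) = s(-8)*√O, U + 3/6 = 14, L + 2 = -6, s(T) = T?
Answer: -194734271/143649363 + 8*√10 ≈ 23.943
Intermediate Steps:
L = -8 (L = -2 - 6 = -8)
U = 27/2 (U = -½ + 14 = 27/2 ≈ 13.500)
j(t) = 10 (j(t) = 2 - 1*(-8) = 2 + 8 = 10)
p(O) = -8*√O
(-8830/(-24501) - 10061/5863) - p(j(U)) = (-8830/(-24501) - 10061/5863) - (-8)*√10 = (-8830*(-1/24501) - 10061*1/5863) + 8*√10 = (8830/24501 - 10061/5863) + 8*√10 = -194734271/143649363 + 8*√10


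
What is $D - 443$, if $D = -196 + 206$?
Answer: $-433$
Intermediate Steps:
$D = 10$
$D - 443 = 10 - 443 = -433$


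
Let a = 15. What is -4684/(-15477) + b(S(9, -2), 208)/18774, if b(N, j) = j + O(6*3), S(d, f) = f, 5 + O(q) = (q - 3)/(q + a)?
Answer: 240969/768691 ≈ 0.31348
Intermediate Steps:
O(q) = -5 + (-3 + q)/(15 + q) (O(q) = -5 + (q - 3)/(q + 15) = -5 + (-3 + q)/(15 + q))
b(N, j) = -50/11 + j (b(N, j) = j + 2*(-39 - 12*3)/(15 + 6*3) = j + 2*(-39 - 2*18)/(15 + 18) = j + 2*(-39 - 36)/33 = j + 2*(1/33)*(-75) = j - 50/11 = -50/11 + j)
-4684/(-15477) + b(S(9, -2), 208)/18774 = -4684/(-15477) + (-50/11 + 208)/18774 = -4684*(-1/15477) + (2238/11)*(1/18774) = 4684/15477 + 373/34419 = 240969/768691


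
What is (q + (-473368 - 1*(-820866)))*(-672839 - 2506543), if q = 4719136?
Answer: -16108764940188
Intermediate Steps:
(q + (-473368 - 1*(-820866)))*(-672839 - 2506543) = (4719136 + (-473368 - 1*(-820866)))*(-672839 - 2506543) = (4719136 + (-473368 + 820866))*(-3179382) = (4719136 + 347498)*(-3179382) = 5066634*(-3179382) = -16108764940188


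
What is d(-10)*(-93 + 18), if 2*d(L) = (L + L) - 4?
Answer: 900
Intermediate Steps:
d(L) = -2 + L (d(L) = ((L + L) - 4)/2 = (2*L - 4)/2 = (-4 + 2*L)/2 = -2 + L)
d(-10)*(-93 + 18) = (-2 - 10)*(-93 + 18) = -12*(-75) = 900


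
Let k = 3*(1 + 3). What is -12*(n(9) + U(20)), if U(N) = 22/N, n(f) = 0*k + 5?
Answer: -366/5 ≈ -73.200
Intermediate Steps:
k = 12 (k = 3*4 = 12)
n(f) = 5 (n(f) = 0*12 + 5 = 0 + 5 = 5)
-12*(n(9) + U(20)) = -12*(5 + 22/20) = -12*(5 + 22*(1/20)) = -12*(5 + 11/10) = -12*61/10 = -366/5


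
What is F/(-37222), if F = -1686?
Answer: 843/18611 ≈ 0.045296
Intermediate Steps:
F/(-37222) = -1686/(-37222) = -1686*(-1/37222) = 843/18611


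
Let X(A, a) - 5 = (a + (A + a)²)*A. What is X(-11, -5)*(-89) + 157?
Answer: 245441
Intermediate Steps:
X(A, a) = 5 + A*(a + (A + a)²) (X(A, a) = 5 + (a + (A + a)²)*A = 5 + A*(a + (A + a)²))
X(-11, -5)*(-89) + 157 = (5 - 11*(-5) - 11*(-11 - 5)²)*(-89) + 157 = (5 + 55 - 11*(-16)²)*(-89) + 157 = (5 + 55 - 11*256)*(-89) + 157 = (5 + 55 - 2816)*(-89) + 157 = -2756*(-89) + 157 = 245284 + 157 = 245441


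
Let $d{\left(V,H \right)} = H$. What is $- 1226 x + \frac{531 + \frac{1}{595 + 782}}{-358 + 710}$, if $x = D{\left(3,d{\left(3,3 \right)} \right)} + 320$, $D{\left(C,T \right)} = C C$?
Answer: $- \frac{48876641507}{121176} \approx -4.0335 \cdot 10^{5}$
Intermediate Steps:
$D{\left(C,T \right)} = C^{2}$
$x = 329$ ($x = 3^{2} + 320 = 9 + 320 = 329$)
$- 1226 x + \frac{531 + \frac{1}{595 + 782}}{-358 + 710} = \left(-1226\right) 329 + \frac{531 + \frac{1}{595 + 782}}{-358 + 710} = -403354 + \frac{531 + \frac{1}{1377}}{352} = -403354 + \left(531 + \frac{1}{1377}\right) \frac{1}{352} = -403354 + \frac{731188}{1377} \cdot \frac{1}{352} = -403354 + \frac{182797}{121176} = - \frac{48876641507}{121176}$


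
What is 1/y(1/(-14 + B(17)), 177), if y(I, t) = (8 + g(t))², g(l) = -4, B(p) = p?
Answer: 1/16 ≈ 0.062500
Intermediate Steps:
y(I, t) = 16 (y(I, t) = (8 - 4)² = 4² = 16)
1/y(1/(-14 + B(17)), 177) = 1/16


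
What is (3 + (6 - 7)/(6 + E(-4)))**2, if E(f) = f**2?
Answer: 4225/484 ≈ 8.7293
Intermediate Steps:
(3 + (6 - 7)/(6 + E(-4)))**2 = (3 + (6 - 7)/(6 + (-4)**2))**2 = (3 - 1/(6 + 16))**2 = (3 - 1/22)**2 = (65/22)**2 = 4225/484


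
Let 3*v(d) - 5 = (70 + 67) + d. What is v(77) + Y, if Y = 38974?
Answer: 39047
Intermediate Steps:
v(d) = 142/3 + d/3 (v(d) = 5/3 + ((70 + 67) + d)/3 = 5/3 + (137 + d)/3 = 5/3 + (137/3 + d/3) = 142/3 + d/3)
v(77) + Y = (142/3 + (1/3)*77) + 38974 = (142/3 + 77/3) + 38974 = 73 + 38974 = 39047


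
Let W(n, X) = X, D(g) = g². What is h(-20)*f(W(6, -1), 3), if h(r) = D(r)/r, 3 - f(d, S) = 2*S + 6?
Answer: 180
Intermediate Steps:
f(d, S) = -3 - 2*S (f(d, S) = 3 - (2*S + 6) = 3 - (6 + 2*S) = 3 + (-6 - 2*S) = -3 - 2*S)
h(r) = r (h(r) = r²/r = r)
h(-20)*f(W(6, -1), 3) = -20*(-3 - 2*3) = -20*(-3 - 6) = -20*(-9) = 180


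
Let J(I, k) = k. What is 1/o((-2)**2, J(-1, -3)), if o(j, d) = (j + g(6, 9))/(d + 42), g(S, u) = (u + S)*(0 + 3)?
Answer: 39/49 ≈ 0.79592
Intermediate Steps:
g(S, u) = 3*S + 3*u (g(S, u) = (S + u)*3 = 3*S + 3*u)
o(j, d) = (45 + j)/(42 + d) (o(j, d) = (j + (3*6 + 3*9))/(d + 42) = (j + (18 + 27))/(42 + d) = (j + 45)/(42 + d) = (45 + j)/(42 + d))
1/o((-2)**2, J(-1, -3)) = 1/((45 + (-2)**2)/(42 - 3)) = 1/((45 + 4)/39) = 1/((1/39)*49) = 1/(49/39) = 39/49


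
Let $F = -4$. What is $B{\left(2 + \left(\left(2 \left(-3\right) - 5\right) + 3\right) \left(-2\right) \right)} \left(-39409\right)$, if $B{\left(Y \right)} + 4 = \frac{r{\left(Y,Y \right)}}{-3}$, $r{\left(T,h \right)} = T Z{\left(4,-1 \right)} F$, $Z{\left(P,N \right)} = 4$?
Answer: $-3625628$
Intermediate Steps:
$r{\left(T,h \right)} = - 16 T$ ($r{\left(T,h \right)} = T 4 \left(-4\right) = 4 T \left(-4\right) = - 16 T$)
$B{\left(Y \right)} = -4 + \frac{16 Y}{3}$ ($B{\left(Y \right)} = -4 + \frac{\left(-16\right) Y}{-3} = -4 + - 16 Y \left(- \frac{1}{3}\right) = -4 + \frac{16 Y}{3}$)
$B{\left(2 + \left(\left(2 \left(-3\right) - 5\right) + 3\right) \left(-2\right) \right)} \left(-39409\right) = \left(-4 + \frac{16 \left(2 + \left(\left(2 \left(-3\right) - 5\right) + 3\right) \left(-2\right)\right)}{3}\right) \left(-39409\right) = \left(-4 + \frac{16 \left(2 + \left(\left(-6 - 5\right) + 3\right) \left(-2\right)\right)}{3}\right) \left(-39409\right) = \left(-4 + \frac{16 \left(2 + \left(-11 + 3\right) \left(-2\right)\right)}{3}\right) \left(-39409\right) = \left(-4 + \frac{16 \left(2 - -16\right)}{3}\right) \left(-39409\right) = \left(-4 + \frac{16 \left(2 + 16\right)}{3}\right) \left(-39409\right) = \left(-4 + \frac{16}{3} \cdot 18\right) \left(-39409\right) = \left(-4 + 96\right) \left(-39409\right) = 92 \left(-39409\right) = -3625628$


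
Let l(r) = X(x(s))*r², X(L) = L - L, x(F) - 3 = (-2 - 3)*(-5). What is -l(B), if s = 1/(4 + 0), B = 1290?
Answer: 0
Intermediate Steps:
s = ¼ (s = 1/4 = ¼ ≈ 0.25000)
x(F) = 28 (x(F) = 3 + (-2 - 3)*(-5) = 3 - 5*(-5) = 3 + 25 = 28)
X(L) = 0
l(r) = 0 (l(r) = 0*r² = 0)
-l(B) = -1*0 = 0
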